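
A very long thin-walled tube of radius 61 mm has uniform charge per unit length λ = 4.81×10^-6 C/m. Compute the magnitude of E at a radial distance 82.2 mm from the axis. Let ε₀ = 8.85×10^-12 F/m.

|E| = 1.05e6 V/m

Choose a coaxial cylinder of radius r = 82.2 mm (arbitrary length L) as the Gaussian surface (r > 61 mm).
The full line charge is enclosed: λ_enc = 4.81×10^-6 C/m.
Since E is radial and uniform over the curved surface, Φ = E·2πrL = Q_enc/ε₀ = λ_enc L/ε₀.
E = |λ_enc|/(2πε₀r) = (4.81×10^-6)/(2π·8.85×10^-12·0.0822) = 1.05×10^6 N/C.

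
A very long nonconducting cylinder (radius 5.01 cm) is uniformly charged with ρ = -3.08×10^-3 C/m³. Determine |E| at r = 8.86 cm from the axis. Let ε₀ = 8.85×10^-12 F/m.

Coaxial Gaussian cylinder, radius r = 8.86 cm, length L (r > 5.01 cm, full cross-section enclosed).
λ_enc = ρ·πR² = (-3.08×10^-3)π(0.0501)² = -2.429×10^-5 C/m.
Gauss's law: E·2πrL = λ_enc L/ε₀.
E = |λ_enc|/(2πε₀r) = (2.429e-5)/(2π·8.85×10^-12·0.0886) = 4.93×10^6 N/C.

E = 4.93×10^6 V/m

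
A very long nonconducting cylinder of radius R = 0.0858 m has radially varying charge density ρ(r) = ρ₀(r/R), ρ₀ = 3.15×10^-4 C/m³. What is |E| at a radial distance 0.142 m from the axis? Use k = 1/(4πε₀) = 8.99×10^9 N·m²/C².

6.15e5 N/C

Coaxial Gaussian cylinder, radius r = 0.142 m, length L (r > R, full charge per length enclosed).
λ_enc = 2π ∫₀^R ρ₀(r'/R)^1 r' dr' = 2πρ₀R²/3 = 4.857e-6 C/m.
Gauss's law: E·2πrL = λ_enc L/ε₀.
E = 2k|λ_enc|/r = 2(8.99×10^9)(4.857×10^-6)/(0.142) = 6.15×10^5 N/C.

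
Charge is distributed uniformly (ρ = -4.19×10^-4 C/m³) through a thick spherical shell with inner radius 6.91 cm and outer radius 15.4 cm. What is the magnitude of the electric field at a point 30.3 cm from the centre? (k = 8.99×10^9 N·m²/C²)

Take a concentric spherical Gaussian surface of radius r = 30.3 cm (r > 15.4 cm, enclosing the whole shell).
Q_enc = ρ·(4π/3)(b³ − a³) = (-4.19×10^-4)·(4π/3)·((0.154)³ − (0.0691)³) = -5.831e-6 C.
Applying ∮E·dA = Q_enc/ε₀ with Φ = E(4πr²):
E = k|Q_enc|/r² = (8.99×10^9)(5.831e-6)/(0.303)² = 5.71e5 N/C.

E ≈ 5.71×10^5 N/C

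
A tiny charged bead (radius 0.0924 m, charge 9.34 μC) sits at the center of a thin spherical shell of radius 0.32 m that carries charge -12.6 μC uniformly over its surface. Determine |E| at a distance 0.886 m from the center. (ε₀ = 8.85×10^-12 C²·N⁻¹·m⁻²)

E ≈ 3.73×10^4 N/C

Symmetry ⇒ E = E(r) r̂. Gaussian sphere of radius r = 0.886 m (r > 0.32 m, enclosing both).
Q_enc = (9.34 μC) + (-12.6 μC) = -3.26×10^-6 C.
By Gauss's law, ∮E·dA = E·4πr² = Q_enc/ε₀.
E = |Q_enc|/(4πε₀r²) = (3.26×10^-6)/(4π·8.85×10^-12·(0.886)²) = 3.73×10^4 N/C.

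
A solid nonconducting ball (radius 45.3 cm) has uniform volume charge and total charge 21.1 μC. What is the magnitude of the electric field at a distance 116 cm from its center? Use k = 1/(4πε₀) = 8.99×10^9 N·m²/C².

By spherical symmetry E is radial; choose a Gaussian sphere of radius r = 116 cm (r > R, so the entire charge is enclosed).
Q_enc = 21.1 μC = 2.11e-5 C.
Applying ∮E·dA = Q_enc/ε₀ with Φ = E(4πr²):
E = k|Q_enc|/r² = (8.99×10^9)(2.11e-5)/(1.16)² = 1.41×10^5 N/C.

E = 1.41×10^5 V/m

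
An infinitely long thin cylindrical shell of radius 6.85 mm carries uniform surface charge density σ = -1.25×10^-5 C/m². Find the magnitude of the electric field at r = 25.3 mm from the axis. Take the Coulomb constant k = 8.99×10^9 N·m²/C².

E = 3.82×10^5 N/C

By cylindrical symmetry E is radial; use a coaxial Gaussian cylinder of radius 25.3 mm and length L (r > 6.85 mm).
The whole shell is enclosed: λ_enc = σ·2πR = (-1.25e-5)·2π·(0.00685) = -5.38×10^-7 C/m.
By Gauss's law (flux through the curved wall only), E·2πrL = λ_enc L/ε₀.
E = 2k|λ_enc|/r = 2(8.99×10^9)(5.38×10^-7)/(0.0253) = 3.82×10^5 N/C.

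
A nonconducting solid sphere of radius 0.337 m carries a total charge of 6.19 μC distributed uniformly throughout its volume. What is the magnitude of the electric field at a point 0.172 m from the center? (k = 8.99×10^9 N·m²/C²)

E ≈ 2.50×10^5 V/m

Symmetry ⇒ E = E(r) r̂. Gaussian sphere of radius r = 0.172 m (r < R).
Only the charge within r is enclosed: Q_enc = Q·(r/R)³ = (6.19 μC)·(0.172 m/0.337 m)³ = 8.23×10^-7 C.
Gauss's law: E·4πr² = Q_enc/ε₀.
E = k|Q_enc|/r² = (8.99×10^9)(8.23e-7)/(0.172)² = 2.50×10^5 N/C.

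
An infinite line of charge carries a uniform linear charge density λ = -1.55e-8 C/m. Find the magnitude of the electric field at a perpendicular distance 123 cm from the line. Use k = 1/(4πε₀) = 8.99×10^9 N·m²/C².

227 V/m

Take a coaxial cylindrical Gaussian surface of radius r = 123 cm and length L.
Q_enc = λL, so λ_enc = -1.55×10^-8 C/m.
Gauss's law: E·2πrL = λ_enc L/ε₀.
E = 2k|λ_enc|/r = 2(8.99×10^9)(1.55×10^-8)/(1.23) = 227 N/C.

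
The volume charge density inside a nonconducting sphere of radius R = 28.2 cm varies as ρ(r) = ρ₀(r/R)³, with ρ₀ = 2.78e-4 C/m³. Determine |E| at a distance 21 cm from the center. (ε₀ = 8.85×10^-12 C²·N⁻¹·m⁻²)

Take a concentric spherical Gaussian surface of radius r = 21 cm (r < R).
Q_enc = ∫₀^r ρ(r')·4πr'² dr' = (4πρ₀/R³) ∫₀^r r'^5 dr' = 4πρ₀ r^6/(6·R³) = 2.227e-6 C.
Since E is radial and uniform over the Gaussian sphere, Φ = E·4πr² = Q_enc/ε₀.
E = |Q_enc|/(4πε₀r²) = (2.227×10^-6)/(4π·8.85×10^-12·(0.21)²) = 4.54×10^5 N/C.

4.54×10^5 V/m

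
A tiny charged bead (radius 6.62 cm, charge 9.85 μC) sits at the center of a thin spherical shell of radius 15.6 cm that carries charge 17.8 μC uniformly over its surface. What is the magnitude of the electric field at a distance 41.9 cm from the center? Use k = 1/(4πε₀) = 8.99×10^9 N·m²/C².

Take a concentric spherical Gaussian surface of radius r = 41.9 cm (r > 15.6 cm, enclosing both).
Q_enc = (9.85 μC) + (17.8 μC) = 2.765×10^-5 C.
Since E is radial and uniform over the Gaussian sphere, Φ = E·4πr² = Q_enc/ε₀.
E = k|Q_enc|/r² = (8.99×10^9)(2.765×10^-5)/(0.419)² = 1.42×10^6 N/C.

1.42×10^6 N/C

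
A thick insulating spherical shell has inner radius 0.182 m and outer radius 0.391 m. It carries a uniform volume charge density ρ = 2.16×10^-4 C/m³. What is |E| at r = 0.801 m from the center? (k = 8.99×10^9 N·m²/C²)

Symmetry ⇒ E = E(r) r̂. Gaussian sphere of radius r = 0.801 m (r > 0.391 m, enclosing the whole shell).
Q_enc = ρ·(4π/3)(b³ − a³) = (2.16×10^-4)·(4π/3)·((0.391)³ − (0.182)³) = 4.863e-5 C.
Since E is radial and uniform over the Gaussian sphere, Φ = E·4πr² = Q_enc/ε₀.
E = k|Q_enc|/r² = (8.99×10^9)(4.863×10^-5)/(0.801)² = 6.81×10^5 N/C.

E = 6.81×10^5 N/C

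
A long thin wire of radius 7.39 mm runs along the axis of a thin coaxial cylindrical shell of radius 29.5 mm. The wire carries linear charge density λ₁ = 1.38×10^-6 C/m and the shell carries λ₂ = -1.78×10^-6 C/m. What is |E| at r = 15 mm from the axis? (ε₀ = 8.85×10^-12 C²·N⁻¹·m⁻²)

By cylindrical symmetry E is radial; use a coaxial Gaussian cylinder of radius 15 mm and length L (between the conductors, 7.39 mm < r < 29.5 mm).
Only the inner wire is enclosed; the outer shell contributes nothing inside itself. λ_enc = λ₁ = 1.38×10^-6 C/m.
Since E is radial and uniform over the curved surface, Φ = E·2πrL = Q_enc/ε₀ = λ_enc L/ε₀.
E = |λ_enc|/(2πε₀r) = (1.38e-6)/(2π·8.85×10^-12·0.015) = 1.65e6 N/C.

1.65×10^6 V/m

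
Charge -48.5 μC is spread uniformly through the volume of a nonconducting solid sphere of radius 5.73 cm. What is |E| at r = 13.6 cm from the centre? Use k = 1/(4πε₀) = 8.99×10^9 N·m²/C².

E = 2.36×10^7 N/C

By spherical symmetry E is radial; choose a Gaussian sphere of radius r = 13.6 cm (r > R, so the entire charge is enclosed).
Q_enc = -48.5 μC = -4.85×10^-5 C.
Since E is radial and uniform over the Gaussian sphere, Φ = E·4πr² = Q_enc/ε₀.
E = k|Q_enc|/r² = (8.99×10^9)(4.85×10^-5)/(0.136)² = 2.36×10^7 N/C.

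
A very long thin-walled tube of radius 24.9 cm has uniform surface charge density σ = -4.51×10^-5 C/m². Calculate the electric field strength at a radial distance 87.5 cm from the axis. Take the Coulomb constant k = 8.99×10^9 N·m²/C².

Choose a coaxial cylinder of radius r = 87.5 cm (arbitrary length L) as the Gaussian surface (r > 24.9 cm).
The whole shell is enclosed: λ_enc = σ·2πR = (-4.51e-5)·2π·(0.249) = -7.056×10^-5 C/m.
Applying ∮E·dA = Q_enc/ε₀ with the end caps contributing no flux:
E = 2k|λ_enc|/r = 2(8.99×10^9)(7.056e-5)/(0.875) = 1.45×10^6 N/C.

|E| = 1.45×10^6 V/m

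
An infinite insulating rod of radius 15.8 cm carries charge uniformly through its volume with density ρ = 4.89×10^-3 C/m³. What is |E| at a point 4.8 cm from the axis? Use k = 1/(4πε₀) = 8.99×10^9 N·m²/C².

|E| = 1.33×10^7 N/C

Coaxial Gaussian cylinder, radius r = 4.8 cm, length L (r < R).
Charge inside radius r per length L is ρ·πr²·L, so λ_enc = ρπr² = 3.539×10^-5 C/m.
Gauss's law: E·2πrL = λ_enc L/ε₀.
E = 2k|λ_enc|/r = 2(8.99×10^9)(3.539e-5)/(0.048) = 1.33×10^7 N/C.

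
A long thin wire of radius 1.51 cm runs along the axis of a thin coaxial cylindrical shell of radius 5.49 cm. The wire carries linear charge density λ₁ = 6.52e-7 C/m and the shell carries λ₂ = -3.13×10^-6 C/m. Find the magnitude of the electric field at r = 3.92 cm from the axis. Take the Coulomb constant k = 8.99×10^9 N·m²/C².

Choose a coaxial cylinder of radius r = 3.92 cm (arbitrary length L) as the Gaussian surface (between the conductors, 1.51 cm < r < 5.49 cm).
Only the inner wire is enclosed; the outer shell contributes nothing inside itself. λ_enc = λ₁ = 6.52×10^-7 C/m.
Applying ∮E·dA = Q_enc/ε₀ with the end caps contributing no flux:
E = 2k|λ_enc|/r = 2(8.99×10^9)(6.52×10^-7)/(0.0392) = 2.99×10^5 N/C.

|E| = 2.99e5 N/C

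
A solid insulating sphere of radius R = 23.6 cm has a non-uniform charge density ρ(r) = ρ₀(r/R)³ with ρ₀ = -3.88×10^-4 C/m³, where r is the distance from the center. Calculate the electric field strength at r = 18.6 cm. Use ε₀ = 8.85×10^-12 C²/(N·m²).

Use a concentric Gaussian sphere at r = 18.6 cm (r < R).
Integrate the density: Q_enc = 4π ∫₀^r ρ₀(r'/R)^3 r'² dr' = 4πρ₀ r^6/(6·R³) = -2.56e-6 C.
By Gauss's law, ∮E·dA = E·4πr² = Q_enc/ε₀.
E = |Q_enc|/(4πε₀r²) = (2.56e-6)/(4π·8.85×10^-12·(0.186)²) = 6.65e5 N/C.

E = 6.65e5 V/m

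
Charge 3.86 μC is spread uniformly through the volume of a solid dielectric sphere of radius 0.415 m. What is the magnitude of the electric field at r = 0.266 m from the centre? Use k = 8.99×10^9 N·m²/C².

Take a concentric spherical Gaussian surface of radius r = 0.266 m (r < R).
For a uniform sphere the enclosed fraction is (r/R)³, so Q_enc = (3.86 μC)(0.266/0.415)³ = 1.016×10^-6 C.
By Gauss's law, ∮E·dA = E·4πr² = Q_enc/ε₀.
E = k|Q_enc|/r² = (8.99×10^9)(1.016×10^-6)/(0.266)² = 1.29×10^5 N/C.

|E| ≈ 1.29×10^5 N/C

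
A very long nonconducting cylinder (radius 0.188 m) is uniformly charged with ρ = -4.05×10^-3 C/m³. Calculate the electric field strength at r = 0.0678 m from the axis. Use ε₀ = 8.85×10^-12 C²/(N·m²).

By cylindrical symmetry E is radial; use a coaxial Gaussian cylinder of radius 0.0678 m and length L (r < R).
Enclosed charge per unit length: λ_enc = ρ·πr² = (-4.05e-3)π(0.0678)² = -5.849×10^-5 C/m.
Gauss's law: E·2πrL = λ_enc L/ε₀.
E = |λ_enc|/(2πε₀r) = (5.849×10^-5)/(2π·8.85×10^-12·0.0678) = 1.55×10^7 N/C.

|E| = 1.55×10^7 N/C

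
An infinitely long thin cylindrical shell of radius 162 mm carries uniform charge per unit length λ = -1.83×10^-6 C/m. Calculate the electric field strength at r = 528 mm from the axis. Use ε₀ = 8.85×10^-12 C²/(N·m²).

6.23×10^4 V/m

Coaxial Gaussian cylinder, radius r = 528 mm, length L (r > 162 mm).
The full line charge is enclosed: λ_enc = -1.83×10^-6 C/m.
By Gauss's law (flux through the curved wall only), E·2πrL = λ_enc L/ε₀.
E = |λ_enc|/(2πε₀r) = (1.83e-6)/(2π·8.85×10^-12·0.528) = 6.23×10^4 N/C.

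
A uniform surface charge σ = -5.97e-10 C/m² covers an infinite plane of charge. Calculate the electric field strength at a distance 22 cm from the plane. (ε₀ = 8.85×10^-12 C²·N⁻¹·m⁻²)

E = 33.7 V/m

By planar symmetry E is perpendicular to the sheet and uniform; use a Gaussian pillbox with flat faces of area A on each side of the sheet.
Only the two end caps contribute flux: Φ = 2EA. With Q_enc = σA, Gauss's law gives E = |σ|/(2ε₀).
E = |σ|/(2ε₀) = (5.97×10^-10)/(2·8.85×10^-12) = 33.7 N/C.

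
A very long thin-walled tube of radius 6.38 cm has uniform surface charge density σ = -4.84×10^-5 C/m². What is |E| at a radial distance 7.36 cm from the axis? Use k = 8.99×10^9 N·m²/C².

4.74×10^6 V/m

Take a coaxial cylindrical Gaussian surface of radius r = 7.36 cm and length L (r > 6.38 cm).
The whole shell is enclosed: λ_enc = σ·2πR = (-4.84e-5)·2π·(0.0638) = -1.94×10^-5 C/m.
By Gauss's law (flux through the curved wall only), E·2πrL = λ_enc L/ε₀.
E = 2k|λ_enc|/r = 2(8.99×10^9)(1.94e-5)/(0.0736) = 4.74e6 N/C.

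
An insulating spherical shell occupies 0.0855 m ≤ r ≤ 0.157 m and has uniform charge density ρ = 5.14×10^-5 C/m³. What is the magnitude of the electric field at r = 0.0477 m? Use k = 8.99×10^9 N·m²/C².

Take a concentric spherical Gaussian surface of radius r = 0.0477 m (r < 0.0855 m, inside the empty cavity).
No charge is enclosed, so by Gauss's law E·4πr² = 0 ⇒ E = 0.

|E| = 0 N/C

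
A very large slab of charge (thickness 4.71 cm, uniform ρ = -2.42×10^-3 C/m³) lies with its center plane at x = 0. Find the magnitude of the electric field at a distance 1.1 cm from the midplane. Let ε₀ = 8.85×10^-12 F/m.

|E| ≈ 3.01×10^6 V/m

By symmetry E is perpendicular to the slab. A Gaussian pillbox from −1.1 cm to +1.1 cm (face area A) lies entirely within the slab.
Q_enc = ρ·(2x)·A and flux = 2EA, so 2EA = 2ρxA/ε₀ ⇒ E = |ρ|x/ε₀.
E = (2.42×10^-3)(0.011)/(8.85×10^-12) = 3.01×10^6 N/C.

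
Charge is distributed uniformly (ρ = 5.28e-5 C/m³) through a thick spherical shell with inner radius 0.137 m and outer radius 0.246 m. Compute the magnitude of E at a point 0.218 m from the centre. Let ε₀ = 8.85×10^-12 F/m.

Take a concentric spherical Gaussian surface of radius r = 0.218 m (within the shell material, 0.137 m < r < 0.246 m).
Only the shell between 0.137 m and r is enclosed: Q_enc = ρ·(4π/3)(r³ − a³) = (5.28e-5)·(4π/3)·((0.218)³ − (0.137)³) = 1.723×10^-6 C.
Since E is radial and uniform over the Gaussian sphere, Φ = E·4πr² = Q_enc/ε₀.
E = |Q_enc|/(4πε₀r²) = (1.723×10^-6)/(4π·8.85×10^-12·(0.218)²) = 3.26e5 N/C.

E = 3.26×10^5 N/C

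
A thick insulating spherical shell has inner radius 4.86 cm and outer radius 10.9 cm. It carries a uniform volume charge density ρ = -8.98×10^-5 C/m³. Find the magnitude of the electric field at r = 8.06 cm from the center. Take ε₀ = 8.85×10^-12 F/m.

Take a concentric spherical Gaussian surface of radius r = 8.06 cm (within the shell material, 4.86 cm < r < 10.9 cm).
Enclosed charge is the volume from a to r: Q_enc = (4π/3)ρ(r³ − a³) = -1.538×10^-7 C.
By Gauss's law, ∮E·dA = E·4πr² = Q_enc/ε₀.
E = |Q_enc|/(4πε₀r²) = (1.538×10^-7)/(4π·8.85×10^-12·(0.0806)²) = 2.13×10^5 N/C.

E ≈ 2.13e5 N/C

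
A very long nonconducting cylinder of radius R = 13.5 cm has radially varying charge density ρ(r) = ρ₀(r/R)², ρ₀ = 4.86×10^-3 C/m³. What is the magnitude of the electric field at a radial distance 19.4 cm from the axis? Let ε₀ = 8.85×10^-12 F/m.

E = 1.29e7 N/C

Coaxial Gaussian cylinder, radius r = 19.4 cm, length L (r > R, full charge per length enclosed).
λ_enc = 2π ∫₀^R ρ₀(r'/R)^2 r' dr' = 2πρ₀R²/4 = 1.391e-4 C/m.
Gauss's law: E·2πrL = λ_enc L/ε₀.
E = |λ_enc|/(2πε₀r) = (1.391×10^-4)/(2π·8.85×10^-12·0.194) = 1.29×10^7 N/C.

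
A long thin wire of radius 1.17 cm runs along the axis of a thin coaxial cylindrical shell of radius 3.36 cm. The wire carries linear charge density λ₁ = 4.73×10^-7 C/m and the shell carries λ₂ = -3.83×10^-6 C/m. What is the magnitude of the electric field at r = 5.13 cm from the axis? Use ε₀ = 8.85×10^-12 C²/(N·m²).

By cylindrical symmetry E is radial; use a coaxial Gaussian cylinder of radius 5.13 cm and length L (r > 3.36 cm, enclosing both).
λ_enc = λ₁ + λ₂ = (4.73e-7) + (-3.83×10^-6) = -3.357×10^-6 C/m.
Applying ∮E·dA = Q_enc/ε₀ with the end caps contributing no flux:
E = |λ_enc|/(2πε₀r) = (3.357×10^-6)/(2π·8.85×10^-12·0.0513) = 1.18e6 N/C.

|E| = 1.18×10^6 N/C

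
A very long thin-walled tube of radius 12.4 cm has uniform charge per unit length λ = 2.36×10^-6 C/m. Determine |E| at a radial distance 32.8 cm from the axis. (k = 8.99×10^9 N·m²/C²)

E = 1.29×10^5 N/C

Take a coaxial cylindrical Gaussian surface of radius r = 32.8 cm and length L (r > 12.4 cm).
The full line charge is enclosed: λ_enc = 2.36×10^-6 C/m.
Gauss's law: E·2πrL = λ_enc L/ε₀.
E = 2k|λ_enc|/r = 2(8.99×10^9)(2.36e-6)/(0.328) = 1.29×10^5 N/C.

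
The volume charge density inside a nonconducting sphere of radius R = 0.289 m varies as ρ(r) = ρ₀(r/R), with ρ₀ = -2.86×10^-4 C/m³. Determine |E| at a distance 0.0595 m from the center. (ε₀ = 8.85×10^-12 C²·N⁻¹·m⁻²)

Use a concentric Gaussian sphere at r = 0.0595 m (r < R).
Integrate the density: Q_enc = 4π ∫₀^r ρ₀(r'/R)^1 r'² dr' = 4πρ₀ r^4/(4·R) = -3.897×10^-8 C.
Gauss's law: E·4πr² = Q_enc/ε₀.
E = |Q_enc|/(4πε₀r²) = (3.897×10^-8)/(4π·8.85×10^-12·(0.0595)²) = 9.90×10^4 N/C.

E = 9.90×10^4 V/m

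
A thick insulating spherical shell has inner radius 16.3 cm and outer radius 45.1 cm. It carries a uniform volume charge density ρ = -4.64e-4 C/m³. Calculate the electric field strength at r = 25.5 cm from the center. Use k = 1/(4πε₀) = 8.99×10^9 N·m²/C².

E ≈ 3.29e6 N/C

Use a concentric Gaussian sphere at r = 25.5 cm (within the shell material, 16.3 cm < r < 45.1 cm).
Only the shell between 16.3 cm and r is enclosed: Q_enc = ρ·(4π/3)(r³ − a³) = (-4.64×10^-4)·(4π/3)·((0.255)³ − (0.163)³) = -2.381e-5 C.
Since E is radial and uniform over the Gaussian sphere, Φ = E·4πr² = Q_enc/ε₀.
E = k|Q_enc|/r² = (8.99×10^9)(2.381e-5)/(0.255)² = 3.29×10^6 N/C.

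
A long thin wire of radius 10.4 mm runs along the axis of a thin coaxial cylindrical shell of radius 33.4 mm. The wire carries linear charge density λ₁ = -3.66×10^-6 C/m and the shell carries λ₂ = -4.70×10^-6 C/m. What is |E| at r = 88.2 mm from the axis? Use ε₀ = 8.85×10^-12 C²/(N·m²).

|E| ≈ 1.70×10^6 N/C

Coaxial Gaussian cylinder, radius r = 88.2 mm, length L (r > 33.4 mm, enclosing both).
λ_enc = λ₁ + λ₂ = (-3.66e-6) + (-4.70×10^-6) = -8.36e-6 C/m.
Applying ∮E·dA = Q_enc/ε₀ with the end caps contributing no flux:
E = |λ_enc|/(2πε₀r) = (8.36×10^-6)/(2π·8.85×10^-12·0.0882) = 1.70e6 N/C.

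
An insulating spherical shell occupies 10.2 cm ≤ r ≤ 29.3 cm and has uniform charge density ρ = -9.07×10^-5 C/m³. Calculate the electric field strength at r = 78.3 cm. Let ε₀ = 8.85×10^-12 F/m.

Use a concentric Gaussian sphere at r = 78.3 cm (r > 29.3 cm, enclosing the whole shell).
Q_enc = ρ·(4π/3)(b³ − a³) = (-9.07×10^-5)·(4π/3)·((0.293)³ − (0.102)³) = -9.153×10^-6 C.
Since E is radial and uniform over the Gaussian sphere, Φ = E·4πr² = Q_enc/ε₀.
E = |Q_enc|/(4πε₀r²) = (9.153×10^-6)/(4π·8.85×10^-12·(0.783)²) = 1.34×10^5 N/C.

E = 1.34e5 N/C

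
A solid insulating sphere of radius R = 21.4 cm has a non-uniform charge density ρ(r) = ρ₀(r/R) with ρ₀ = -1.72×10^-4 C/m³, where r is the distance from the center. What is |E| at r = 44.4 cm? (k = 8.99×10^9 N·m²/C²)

Use a concentric Gaussian sphere at r = 44.4 cm (r > R, all charge enclosed).
Q_enc = 4π ∫₀^R ρ₀(r'/R)^1 r'² dr' = 4πρ₀R³/4 = -5.296×10^-6 C.
Since E is radial and uniform over the Gaussian sphere, Φ = E·4πr² = Q_enc/ε₀.
E = k|Q_enc|/r² = (8.99×10^9)(5.296×10^-6)/(0.444)² = 2.41e5 N/C.

2.41×10^5 N/C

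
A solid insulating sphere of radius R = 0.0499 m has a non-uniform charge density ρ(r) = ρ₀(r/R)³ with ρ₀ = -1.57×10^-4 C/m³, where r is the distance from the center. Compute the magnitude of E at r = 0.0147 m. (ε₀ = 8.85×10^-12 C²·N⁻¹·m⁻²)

|E| ≈ 1.11e3 V/m

By spherical symmetry E is radial; choose a Gaussian sphere of radius r = 0.0147 m (r < R).
Q_enc = ∫₀^r ρ(r')·4πr'² dr' = (4πρ₀/R³) ∫₀^r r'^5 dr' = 4πρ₀ r^6/(6·R³) = -2.67×10^-11 C.
Applying ∮E·dA = Q_enc/ε₀ with Φ = E(4πr²):
E = |Q_enc|/(4πε₀r²) = (2.67e-11)/(4π·8.85×10^-12·(0.0147)²) = 1.11×10^3 N/C.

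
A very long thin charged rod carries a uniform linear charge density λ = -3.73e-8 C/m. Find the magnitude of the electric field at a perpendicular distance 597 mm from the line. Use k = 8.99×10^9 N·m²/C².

By cylindrical symmetry E is radial; use a coaxial Gaussian cylinder of radius 597 mm and length L.
Q_enc = λL, so λ_enc = -3.73×10^-8 C/m.
Since E is radial and uniform over the curved surface, Φ = E·2πrL = Q_enc/ε₀ = λ_enc L/ε₀.
E = 2k|λ_enc|/r = 2(8.99×10^9)(3.73×10^-8)/(0.597) = 1.12×10^3 N/C.

E = 1.12×10^3 V/m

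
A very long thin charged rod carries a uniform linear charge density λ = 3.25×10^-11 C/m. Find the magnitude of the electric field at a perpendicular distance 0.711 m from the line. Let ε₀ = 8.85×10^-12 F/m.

By cylindrical symmetry E is radial; use a coaxial Gaussian cylinder of radius 0.711 m and length L.
Q_enc = λL, so λ_enc = 3.25e-11 C/m.
Gauss's law: E·2πrL = λ_enc L/ε₀.
E = |λ_enc|/(2πε₀r) = (3.25e-11)/(2π·8.85×10^-12·0.711) = 0.822 N/C.

|E| ≈ 0.822 N/C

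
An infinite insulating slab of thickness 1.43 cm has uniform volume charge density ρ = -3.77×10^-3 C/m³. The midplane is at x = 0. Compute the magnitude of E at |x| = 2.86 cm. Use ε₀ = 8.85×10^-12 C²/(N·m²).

|E| ≈ 3.05×10^6 V/m

The point |x| = 2.86 cm lies outside the slab (half-thickness 0.00715 m). A symmetric pillbox spanning the full slab encloses Q_enc = ρ·d·A.
Flux = 2EA ⇒ E = |ρ|d/(2ε₀), independent of distance outside.
E = (3.77e-3)(0.0143)/(2·8.85×10^-12) = 3.05×10^6 N/C.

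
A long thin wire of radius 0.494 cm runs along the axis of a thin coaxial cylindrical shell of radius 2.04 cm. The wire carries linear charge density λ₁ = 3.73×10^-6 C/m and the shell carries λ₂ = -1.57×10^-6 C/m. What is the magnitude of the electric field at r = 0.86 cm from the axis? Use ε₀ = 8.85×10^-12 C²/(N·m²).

E ≈ 7.80e6 V/m

By cylindrical symmetry E is radial; use a coaxial Gaussian cylinder of radius 0.86 cm and length L (between the conductors, 0.494 cm < r < 2.04 cm).
Only the inner wire is enclosed; the outer shell contributes nothing inside itself. λ_enc = λ₁ = 3.73×10^-6 C/m.
By Gauss's law (flux through the curved wall only), E·2πrL = λ_enc L/ε₀.
E = |λ_enc|/(2πε₀r) = (3.73×10^-6)/(2π·8.85×10^-12·0.0086) = 7.80×10^6 N/C.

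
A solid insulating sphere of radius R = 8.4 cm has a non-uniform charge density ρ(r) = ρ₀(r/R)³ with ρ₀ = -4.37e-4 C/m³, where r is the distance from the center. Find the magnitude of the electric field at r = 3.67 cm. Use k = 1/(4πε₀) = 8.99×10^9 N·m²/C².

By spherical symmetry E is radial; choose a Gaussian sphere of radius r = 3.67 cm (r < R).
Q_enc = ∫₀^r ρ(r')·4πr'² dr' = (4πρ₀/R³) ∫₀^r r'^5 dr' = 4πρ₀ r^6/(6·R³) = -3.773e-9 C.
Applying ∮E·dA = Q_enc/ε₀ with Φ = E(4πr²):
E = k|Q_enc|/r² = (8.99×10^9)(3.773×10^-9)/(0.0367)² = 2.52×10^4 N/C.

|E| ≈ 2.52×10^4 V/m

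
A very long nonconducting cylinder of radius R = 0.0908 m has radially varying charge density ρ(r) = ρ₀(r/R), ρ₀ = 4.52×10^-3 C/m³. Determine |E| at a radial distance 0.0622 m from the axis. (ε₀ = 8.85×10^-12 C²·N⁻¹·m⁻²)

E ≈ 7.25e6 V/m

Choose a coaxial cylinder of radius r = 0.0622 m (arbitrary length L) as the Gaussian surface (r < R).
Integrating ρ over the cross-section to radius r: λ_enc = (2πρ₀/R) ∫₀^r r'^2 dr' = 2πρ₀ r^3/(3·R) = 2.509×10^-5 C/m.
Gauss's law: E·2πrL = λ_enc L/ε₀.
E = |λ_enc|/(2πε₀r) = (2.509e-5)/(2π·8.85×10^-12·0.0622) = 7.25e6 N/C.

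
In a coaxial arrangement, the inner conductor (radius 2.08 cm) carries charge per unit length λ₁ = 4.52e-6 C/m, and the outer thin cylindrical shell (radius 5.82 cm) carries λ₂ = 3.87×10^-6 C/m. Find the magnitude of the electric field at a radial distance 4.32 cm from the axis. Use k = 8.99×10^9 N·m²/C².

Coaxial Gaussian cylinder, radius r = 4.32 cm, length L (between the conductors, 2.08 cm < r < 5.82 cm).
Only the inner wire is enclosed; the outer shell contributes nothing inside itself. λ_enc = λ₁ = 4.52×10^-6 C/m.
Since E is radial and uniform over the curved surface, Φ = E·2πrL = Q_enc/ε₀ = λ_enc L/ε₀.
E = 2k|λ_enc|/r = 2(8.99×10^9)(4.52×10^-6)/(0.0432) = 1.88×10^6 N/C.

|E| = 1.88e6 N/C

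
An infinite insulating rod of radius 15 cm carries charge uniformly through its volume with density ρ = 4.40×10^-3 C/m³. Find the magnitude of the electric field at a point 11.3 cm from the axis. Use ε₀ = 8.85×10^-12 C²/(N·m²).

E = 2.81×10^7 V/m

Take a coaxial cylindrical Gaussian surface of radius r = 11.3 cm and length L (r < R).
Enclosed charge per unit length: λ_enc = ρ·πr² = (4.40×10^-3)π(0.113)² = 1.765e-4 C/m.
Since E is radial and uniform over the curved surface, Φ = E·2πrL = Q_enc/ε₀ = λ_enc L/ε₀.
E = |λ_enc|/(2πε₀r) = (1.765×10^-4)/(2π·8.85×10^-12·0.113) = 2.81×10^7 N/C.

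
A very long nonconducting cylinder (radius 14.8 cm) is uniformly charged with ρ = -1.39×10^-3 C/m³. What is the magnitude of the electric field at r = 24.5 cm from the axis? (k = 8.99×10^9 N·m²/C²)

Coaxial Gaussian cylinder, radius r = 24.5 cm, length L (r > 14.8 cm, full cross-section enclosed).
λ_enc = ρ·πR² = (-1.39e-3)π(0.148)² = -9.565×10^-5 C/m.
Gauss's law: E·2πrL = λ_enc L/ε₀.
E = 2k|λ_enc|/r = 2(8.99×10^9)(9.565×10^-5)/(0.245) = 7.02×10^6 N/C.

7.02e6 N/C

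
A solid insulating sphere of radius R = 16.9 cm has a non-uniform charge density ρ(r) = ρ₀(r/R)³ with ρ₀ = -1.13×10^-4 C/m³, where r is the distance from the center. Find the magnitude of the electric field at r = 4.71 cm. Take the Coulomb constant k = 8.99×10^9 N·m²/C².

Symmetry ⇒ E = E(r) r̂. Gaussian sphere of radius r = 4.71 cm (r < R).
Q_enc = ∫₀^r ρ(r')·4πr'² dr' = (4πρ₀/R³) ∫₀^r r'^5 dr' = 4πρ₀ r^6/(6·R³) = -5.353e-10 C.
Applying ∮E·dA = Q_enc/ε₀ with Φ = E(4πr²):
E = k|Q_enc|/r² = (8.99×10^9)(5.353×10^-10)/(0.0471)² = 2.17×10^3 N/C.

2.17e3 N/C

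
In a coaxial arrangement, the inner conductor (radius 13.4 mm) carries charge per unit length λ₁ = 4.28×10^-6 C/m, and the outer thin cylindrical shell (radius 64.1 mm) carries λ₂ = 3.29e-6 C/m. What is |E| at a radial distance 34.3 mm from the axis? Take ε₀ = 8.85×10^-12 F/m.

|E| = 2.24×10^6 V/m

Coaxial Gaussian cylinder, radius r = 34.3 mm, length L (between the conductors, 13.4 mm < r < 64.1 mm).
Only the inner wire is enclosed; the outer shell contributes nothing inside itself. λ_enc = λ₁ = 4.28×10^-6 C/m.
Applying ∮E·dA = Q_enc/ε₀ with the end caps contributing no flux:
E = |λ_enc|/(2πε₀r) = (4.28e-6)/(2π·8.85×10^-12·0.0343) = 2.24×10^6 N/C.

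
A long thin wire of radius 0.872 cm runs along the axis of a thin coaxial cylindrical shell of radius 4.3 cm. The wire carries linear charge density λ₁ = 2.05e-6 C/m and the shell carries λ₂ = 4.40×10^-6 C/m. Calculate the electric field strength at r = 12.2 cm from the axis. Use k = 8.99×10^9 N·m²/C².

|E| = 9.51×10^5 V/m

Coaxial Gaussian cylinder, radius r = 12.2 cm, length L (r > 4.3 cm, enclosing both).
λ_enc = λ₁ + λ₂ = (2.05e-6) + (4.40e-6) = 6.45×10^-6 C/m.
Since E is radial and uniform over the curved surface, Φ = E·2πrL = Q_enc/ε₀ = λ_enc L/ε₀.
E = 2k|λ_enc|/r = 2(8.99×10^9)(6.45×10^-6)/(0.122) = 9.51×10^5 N/C.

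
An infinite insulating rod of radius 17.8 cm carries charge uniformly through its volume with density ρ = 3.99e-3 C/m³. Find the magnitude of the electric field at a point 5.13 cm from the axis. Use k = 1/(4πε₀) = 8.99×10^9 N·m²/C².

By cylindrical symmetry E is radial; use a coaxial Gaussian cylinder of radius 5.13 cm and length L (r < R).
Enclosed charge per unit length: λ_enc = ρ·πr² = (3.99e-3)π(0.0513)² = 3.299×10^-5 C/m.
Applying ∮E·dA = Q_enc/ε₀ with the end caps contributing no flux:
E = 2k|λ_enc|/r = 2(8.99×10^9)(3.299e-5)/(0.0513) = 1.16×10^7 N/C.

|E| ≈ 1.16×10^7 N/C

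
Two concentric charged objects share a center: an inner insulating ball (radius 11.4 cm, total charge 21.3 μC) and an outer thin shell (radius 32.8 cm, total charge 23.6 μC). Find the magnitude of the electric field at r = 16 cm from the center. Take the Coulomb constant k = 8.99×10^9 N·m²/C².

Take a concentric spherical Gaussian surface of radius r = 16 cm (between the bodies, 11.4 cm < r < 32.8 cm).
The shell at 32.8 cm lies outside the Gaussian surface, so Q_enc = 21.3 μC = 2.13×10^-5 C.
Since E is radial and uniform over the Gaussian sphere, Φ = E·4πr² = Q_enc/ε₀.
E = k|Q_enc|/r² = (8.99×10^9)(2.13×10^-5)/(0.16)² = 7.48×10^6 N/C.

|E| ≈ 7.48×10^6 V/m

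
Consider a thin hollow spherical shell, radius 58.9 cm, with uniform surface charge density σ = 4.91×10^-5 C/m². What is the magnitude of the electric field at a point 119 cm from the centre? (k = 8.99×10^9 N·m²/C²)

|E| = 1.36e6 V/m

Symmetry ⇒ E = E(r) r̂. Gaussian sphere of radius r = 119 cm (r > 58.9 cm).
The entire shell is enclosed: Q_enc = σ·4πR² = (4.91×10^-5)·4π·(0.589)² = 2.141e-4 C.
Applying ∮E·dA = Q_enc/ε₀ with Φ = E(4πr²):
E = k|Q_enc|/r² = (8.99×10^9)(2.141e-4)/(1.19)² = 1.36×10^6 N/C.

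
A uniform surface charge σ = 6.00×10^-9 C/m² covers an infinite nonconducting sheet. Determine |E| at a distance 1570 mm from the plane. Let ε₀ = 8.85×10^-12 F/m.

Choose a cylindrical pillbox piercing the sheet, end faces (area A) parallel to it.
Only the two end caps contribute flux: Φ = 2EA. With Q_enc = σA, Gauss's law gives E = |σ|/(2ε₀).
E = |σ|/(2ε₀) = (6.00×10^-9)/(2·8.85×10^-12) = 339 N/C.

E ≈ 339 V/m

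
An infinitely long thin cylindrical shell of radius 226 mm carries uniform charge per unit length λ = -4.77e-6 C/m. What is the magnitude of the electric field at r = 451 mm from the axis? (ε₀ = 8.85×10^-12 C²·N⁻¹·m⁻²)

By cylindrical symmetry E is radial; use a coaxial Gaussian cylinder of radius 451 mm and length L (r > 226 mm).
The full line charge is enclosed: λ_enc = -4.77e-6 C/m.
Since E is radial and uniform over the curved surface, Φ = E·2πrL = Q_enc/ε₀ = λ_enc L/ε₀.
E = |λ_enc|/(2πε₀r) = (4.77e-6)/(2π·8.85×10^-12·0.451) = 1.90×10^5 N/C.

|E| = 1.90×10^5 N/C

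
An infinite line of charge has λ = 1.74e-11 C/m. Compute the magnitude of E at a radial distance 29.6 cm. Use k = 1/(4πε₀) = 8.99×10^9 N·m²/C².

E = 1.06 V/m

By cylindrical symmetry E is radial; use a coaxial Gaussian cylinder of radius 29.6 cm and length L.
Q_enc = λL, so λ_enc = 1.74e-11 C/m.
Applying ∮E·dA = Q_enc/ε₀ with the end caps contributing no flux:
E = 2k|λ_enc|/r = 2(8.99×10^9)(1.74×10^-11)/(0.296) = 1.06 N/C.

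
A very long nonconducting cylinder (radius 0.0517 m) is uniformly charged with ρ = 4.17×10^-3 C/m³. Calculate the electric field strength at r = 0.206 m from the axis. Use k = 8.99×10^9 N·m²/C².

By cylindrical symmetry E is radial; use a coaxial Gaussian cylinder of radius 0.206 m and length L (r > 0.0517 m, full cross-section enclosed).
λ_enc = ρ·πR² = (4.17e-3)π(0.0517)² = 3.502e-5 C/m.
Since E is radial and uniform over the curved surface, Φ = E·2πrL = Q_enc/ε₀ = λ_enc L/ε₀.
E = 2k|λ_enc|/r = 2(8.99×10^9)(3.502e-5)/(0.206) = 3.06×10^6 N/C.

|E| ≈ 3.06×10^6 N/C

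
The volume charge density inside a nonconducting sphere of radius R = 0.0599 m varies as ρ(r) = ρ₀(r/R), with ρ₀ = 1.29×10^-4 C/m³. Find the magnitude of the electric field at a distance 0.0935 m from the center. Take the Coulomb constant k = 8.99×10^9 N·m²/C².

Use a concentric Gaussian sphere at r = 0.0935 m (r > R, all charge enclosed).
Q_enc = 4π ∫₀^R ρ₀(r'/R)^1 r'² dr' = 4πρ₀R³/4 = 8.71×10^-8 C.
By Gauss's law, ∮E·dA = E·4πr² = Q_enc/ε₀.
E = k|Q_enc|/r² = (8.99×10^9)(8.71×10^-8)/(0.0935)² = 8.96×10^4 N/C.

E ≈ 8.96×10^4 N/C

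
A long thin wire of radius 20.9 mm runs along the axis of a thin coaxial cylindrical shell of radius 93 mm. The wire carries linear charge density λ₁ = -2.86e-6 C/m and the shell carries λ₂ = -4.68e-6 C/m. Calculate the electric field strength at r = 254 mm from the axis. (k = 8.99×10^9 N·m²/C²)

5.34×10^5 N/C

Take a coaxial cylindrical Gaussian surface of radius r = 254 mm and length L (r > 93 mm, enclosing both).
λ_enc = λ₁ + λ₂ = (-2.86×10^-6) + (-4.68×10^-6) = -7.54×10^-6 C/m.
Applying ∮E·dA = Q_enc/ε₀ with the end caps contributing no flux:
E = 2k|λ_enc|/r = 2(8.99×10^9)(7.54×10^-6)/(0.254) = 5.34×10^5 N/C.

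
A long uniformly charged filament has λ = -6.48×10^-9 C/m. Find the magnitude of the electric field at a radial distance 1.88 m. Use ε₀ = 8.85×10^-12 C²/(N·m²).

E ≈ 62 V/m

Coaxial Gaussian cylinder, radius r = 1.88 m, length L.
Q_enc = λL, so λ_enc = -6.48×10^-9 C/m.
By Gauss's law (flux through the curved wall only), E·2πrL = λ_enc L/ε₀.
E = |λ_enc|/(2πε₀r) = (6.48e-9)/(2π·8.85×10^-12·1.88) = 62 N/C.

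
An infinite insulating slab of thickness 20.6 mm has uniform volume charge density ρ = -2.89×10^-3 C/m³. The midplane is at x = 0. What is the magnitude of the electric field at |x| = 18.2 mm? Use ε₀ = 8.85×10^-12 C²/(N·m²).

|E| = 3.36e6 N/C

The point |x| = 18.2 mm lies outside the slab (half-thickness 0.0103 m). A symmetric pillbox spanning the full slab encloses Q_enc = ρ·d·A.
Flux = 2EA ⇒ E = |ρ|d/(2ε₀), independent of distance outside.
E = (2.89×10^-3)(0.0206)/(2·8.85×10^-12) = 3.36×10^6 N/C.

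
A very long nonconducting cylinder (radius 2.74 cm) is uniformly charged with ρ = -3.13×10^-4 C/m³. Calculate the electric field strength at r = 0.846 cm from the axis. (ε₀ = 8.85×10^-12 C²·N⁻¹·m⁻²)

|E| = 1.50×10^5 V/m

By cylindrical symmetry E is radial; use a coaxial Gaussian cylinder of radius 0.846 cm and length L (r < R).
Enclosed charge per unit length: λ_enc = ρ·πr² = (-3.13×10^-4)π(0.00846)² = -7.038×10^-8 C/m.
Since E is radial and uniform over the curved surface, Φ = E·2πrL = Q_enc/ε₀ = λ_enc L/ε₀.
E = |λ_enc|/(2πε₀r) = (7.038×10^-8)/(2π·8.85×10^-12·0.00846) = 1.50e5 N/C.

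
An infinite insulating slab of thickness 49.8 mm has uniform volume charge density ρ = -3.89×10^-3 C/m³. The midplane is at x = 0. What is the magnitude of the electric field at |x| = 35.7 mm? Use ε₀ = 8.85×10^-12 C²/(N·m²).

|E| = 1.09×10^7 N/C

The point |x| = 35.7 mm lies outside the slab (half-thickness 0.0249 m). A symmetric pillbox spanning the full slab encloses Q_enc = ρ·d·A.
Flux = 2EA ⇒ E = |ρ|d/(2ε₀), independent of distance outside.
E = (3.89e-3)(0.0498)/(2·8.85×10^-12) = 1.09×10^7 N/C.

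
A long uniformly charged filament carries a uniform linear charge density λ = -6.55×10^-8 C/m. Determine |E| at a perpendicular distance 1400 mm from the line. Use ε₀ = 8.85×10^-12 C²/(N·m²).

E = 841 N/C

By cylindrical symmetry E is radial; use a coaxial Gaussian cylinder of radius 1400 mm and length L.
Q_enc = λL, so λ_enc = -6.55×10^-8 C/m.
Applying ∮E·dA = Q_enc/ε₀ with the end caps contributing no flux:
E = |λ_enc|/(2πε₀r) = (6.55×10^-8)/(2π·8.85×10^-12·1.4) = 841 N/C.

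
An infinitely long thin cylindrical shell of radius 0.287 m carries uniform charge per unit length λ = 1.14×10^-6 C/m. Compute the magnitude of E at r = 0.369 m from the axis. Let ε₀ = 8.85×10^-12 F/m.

E ≈ 5.56e4 N/C

Coaxial Gaussian cylinder, radius r = 0.369 m, length L (r > 0.287 m).
The full line charge is enclosed: λ_enc = 1.14×10^-6 C/m.
By Gauss's law (flux through the curved wall only), E·2πrL = λ_enc L/ε₀.
E = |λ_enc|/(2πε₀r) = (1.14e-6)/(2π·8.85×10^-12·0.369) = 5.56e4 N/C.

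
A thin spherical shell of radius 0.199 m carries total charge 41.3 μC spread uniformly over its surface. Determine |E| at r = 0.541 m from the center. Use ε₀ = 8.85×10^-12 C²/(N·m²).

Take a concentric spherical Gaussian surface of radius r = 0.541 m (r > 0.199 m).
The entire shell is enclosed: Q_enc = 4.13×10^-5 C.
Gauss's law: E·4πr² = Q_enc/ε₀.
E = |Q_enc|/(4πε₀r²) = (4.13e-5)/(4π·8.85×10^-12·(0.541)²) = 1.27×10^6 N/C.

E = 1.27×10^6 N/C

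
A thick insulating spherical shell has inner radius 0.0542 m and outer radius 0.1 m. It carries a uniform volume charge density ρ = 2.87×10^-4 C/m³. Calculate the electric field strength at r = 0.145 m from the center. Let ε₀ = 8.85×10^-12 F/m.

E = 4.32×10^5 N/C

Use a concentric Gaussian sphere at r = 0.145 m (r > 0.1 m, enclosing the whole shell).
Q_enc = ρ·(4π/3)(b³ − a³) = (2.87×10^-4)·(4π/3)·((0.1)³ − (0.0542)³) = 1.011×10^-6 C.
Since E is radial and uniform over the Gaussian sphere, Φ = E·4πr² = Q_enc/ε₀.
E = |Q_enc|/(4πε₀r²) = (1.011×10^-6)/(4π·8.85×10^-12·(0.145)²) = 4.32×10^5 N/C.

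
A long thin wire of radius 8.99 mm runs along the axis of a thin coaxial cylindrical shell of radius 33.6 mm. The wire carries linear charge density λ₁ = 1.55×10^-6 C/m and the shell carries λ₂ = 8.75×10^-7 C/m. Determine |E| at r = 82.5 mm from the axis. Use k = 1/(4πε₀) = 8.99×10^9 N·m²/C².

|E| ≈ 5.29e5 V/m

Coaxial Gaussian cylinder, radius r = 82.5 mm, length L (r > 33.6 mm, enclosing both).
λ_enc = λ₁ + λ₂ = (1.55×10^-6) + (8.75×10^-7) = 2.425×10^-6 C/m.
By Gauss's law (flux through the curved wall only), E·2πrL = λ_enc L/ε₀.
E = 2k|λ_enc|/r = 2(8.99×10^9)(2.425×10^-6)/(0.0825) = 5.29×10^5 N/C.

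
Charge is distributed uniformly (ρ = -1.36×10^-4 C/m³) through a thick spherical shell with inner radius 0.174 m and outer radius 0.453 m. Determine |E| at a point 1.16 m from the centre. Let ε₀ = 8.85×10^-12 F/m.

|E| = 3.34×10^5 V/m

By spherical symmetry E is radial; choose a Gaussian sphere of radius r = 1.16 m (r > 0.453 m, enclosing the whole shell).
Q_enc = ρ·(4π/3)(b³ − a³) = (-1.36×10^-4)·(4π/3)·((0.453)³ − (0.174)³) = -4.996×10^-5 C.
By Gauss's law, ∮E·dA = E·4πr² = Q_enc/ε₀.
E = |Q_enc|/(4πε₀r²) = (4.996×10^-5)/(4π·8.85×10^-12·(1.16)²) = 3.34×10^5 N/C.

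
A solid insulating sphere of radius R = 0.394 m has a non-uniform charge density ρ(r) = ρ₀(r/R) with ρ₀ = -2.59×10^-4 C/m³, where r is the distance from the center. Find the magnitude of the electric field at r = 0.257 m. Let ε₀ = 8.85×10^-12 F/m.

Use a concentric Gaussian sphere at r = 0.257 m (r < R).
Q_enc = ∫₀^r ρ(r')·4πr'² dr' = (4πρ₀/R) ∫₀^r r'^3 dr' = 4πρ₀ r^4/(4·R) = -9.009×10^-6 C.
By Gauss's law, ∮E·dA = E·4πr² = Q_enc/ε₀.
E = |Q_enc|/(4πε₀r²) = (9.009×10^-6)/(4π·8.85×10^-12·(0.257)²) = 1.23×10^6 N/C.

|E| = 1.23e6 V/m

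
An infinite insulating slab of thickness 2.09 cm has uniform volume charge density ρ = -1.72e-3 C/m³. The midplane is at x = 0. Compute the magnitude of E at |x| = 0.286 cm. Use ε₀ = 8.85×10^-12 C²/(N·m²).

By symmetry E is perpendicular to the slab. A Gaussian pillbox from −0.286 cm to +0.286 cm (face area A) lies entirely within the slab.
Q_enc = ρ·(2x)·A and flux = 2EA, so 2EA = 2ρxA/ε₀ ⇒ E = |ρ|x/ε₀.
E = (1.72×10^-3)(0.00286)/(8.85×10^-12) = 5.56×10^5 N/C.

|E| ≈ 5.56×10^5 V/m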